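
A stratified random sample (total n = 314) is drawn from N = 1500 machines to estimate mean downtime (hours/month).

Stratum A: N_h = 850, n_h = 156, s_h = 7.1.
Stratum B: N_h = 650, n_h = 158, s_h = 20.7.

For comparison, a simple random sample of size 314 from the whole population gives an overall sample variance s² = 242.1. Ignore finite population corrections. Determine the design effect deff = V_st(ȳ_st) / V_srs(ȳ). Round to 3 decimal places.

V̂(ȳ_st) = Σ W_h² s_h²/n_h, with W_h = N_h/N and N = 1500:
  stratum A: (850/1500)²·7.1²/156 = 0.103764
  stratum B: (650/1500)²·20.7²/158 = 0.509246
V_st = 0.61301
V_srs = s²/n = 242.1/314 = 0.771019
deff = V_st / V_srs = 0.61301/0.771019 = 0.7951

deff ≈ 0.795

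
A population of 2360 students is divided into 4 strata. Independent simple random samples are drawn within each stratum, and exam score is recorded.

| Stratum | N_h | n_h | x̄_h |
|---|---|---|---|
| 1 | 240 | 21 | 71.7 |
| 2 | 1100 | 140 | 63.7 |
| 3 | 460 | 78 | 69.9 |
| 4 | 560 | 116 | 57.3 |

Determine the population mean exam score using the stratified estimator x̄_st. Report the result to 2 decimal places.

N = Σ N_h = 2360. Stratum weights W_h = N_h/N.
x̄_st = (240·71.7 + 1100·63.7 + 460·69.9 + 560·57.3) / 2360 = 64.2034

x̄_st ≈ 64.20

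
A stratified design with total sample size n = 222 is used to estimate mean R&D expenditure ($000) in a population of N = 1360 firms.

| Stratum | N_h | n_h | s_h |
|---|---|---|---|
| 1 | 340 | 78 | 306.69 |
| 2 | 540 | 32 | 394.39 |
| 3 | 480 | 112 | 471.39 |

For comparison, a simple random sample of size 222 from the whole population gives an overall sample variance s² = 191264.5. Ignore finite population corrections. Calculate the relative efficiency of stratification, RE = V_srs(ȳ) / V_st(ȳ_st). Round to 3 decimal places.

RE ≈ 0.791

V̂(ȳ_st) = Σ W_h² s_h²/n_h, with W_h = N_h/N and N = 1360:
  stratum 1: (340/1360)²·306.69²/78 = 75.3676
  stratum 2: (540/1360)²·394.39²/32 = 766.322
  stratum 3: (480/1360)²·471.39²/112 = 247.142
V_st = 1088.83
V_srs = s²/n = 191264.5/222 = 861.552
Relative efficiency = V_srs / V_st = 861.552/1088.83 = 0.7913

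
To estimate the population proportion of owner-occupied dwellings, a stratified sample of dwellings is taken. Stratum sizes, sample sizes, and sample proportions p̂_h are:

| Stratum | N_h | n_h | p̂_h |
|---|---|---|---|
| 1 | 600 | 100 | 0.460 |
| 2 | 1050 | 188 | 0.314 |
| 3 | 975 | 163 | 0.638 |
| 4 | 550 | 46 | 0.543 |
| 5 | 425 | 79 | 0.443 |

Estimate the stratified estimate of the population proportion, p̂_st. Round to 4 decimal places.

N = 3600; stratum weights W_h = N_h/N.
p̂_st = Σ W_h p̂_h = (600·0.460 + 1050·0.314 + 975·0.638 + 550·0.543 + 425·0.443)/3600 = 0.47630

p̂_st ≈ 0.4763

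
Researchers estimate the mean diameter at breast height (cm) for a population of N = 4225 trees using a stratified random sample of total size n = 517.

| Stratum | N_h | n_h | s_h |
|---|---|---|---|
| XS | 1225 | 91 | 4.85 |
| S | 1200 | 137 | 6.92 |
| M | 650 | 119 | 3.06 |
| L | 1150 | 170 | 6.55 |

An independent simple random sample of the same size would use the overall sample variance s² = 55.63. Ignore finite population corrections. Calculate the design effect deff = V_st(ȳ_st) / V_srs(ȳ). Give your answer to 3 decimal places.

V̂(ȳ_st) = Σ W_h² s_h²/n_h, with W_h = N_h/N and N = 4225:
  stratum XS: (1225/4225)²·4.85²/91 = 0.0217301
  stratum S: (1200/4225)²·6.92²/137 = 0.0281969
  stratum M: (650/4225)²·3.06²/119 = 0.00186238
  stratum L: (1150/4225)²·6.55²/170 = 0.0186972
V_st = 0.0704865
V_srs = s²/n = 55.63/517 = 0.107602
deff = V_st / V_srs = 0.0704865/0.107602 = 0.6551

deff ≈ 0.655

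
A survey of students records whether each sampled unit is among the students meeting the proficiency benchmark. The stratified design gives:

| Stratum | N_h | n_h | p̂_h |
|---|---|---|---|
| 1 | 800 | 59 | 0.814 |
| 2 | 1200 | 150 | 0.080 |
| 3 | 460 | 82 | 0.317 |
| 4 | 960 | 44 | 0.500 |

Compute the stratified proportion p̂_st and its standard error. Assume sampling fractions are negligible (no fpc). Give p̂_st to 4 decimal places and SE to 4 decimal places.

N = 3420; stratum weights W_h = N_h/N.
p̂_st = Σ W_h p̂_h = (800·0.814 + 1200·0.080 + 460·0.317 + 960·0.500)/3420 = 0.40147
V̂(p̂_st) = Σ W_h² p̂_h(1−p̂_h)/(n_h−1):
  stratum 1: (800/3420)²·0.814·0.186/58 = 0.000142836
  stratum 2: (1200/3420)²·0.080·0.920/149 = 6.08138e-05
  stratum 3: (460/3420)²·0.317·0.683/81 = 4.83569e-05
  stratum 4: (960/3420)²·0.500·0.500/43 = 0.000458102
V̂(p̂_st) = 0.000710108; SE = √V̂ = 0.0266479

p̂_st ≈ 0.4015, SE ≈ 0.0266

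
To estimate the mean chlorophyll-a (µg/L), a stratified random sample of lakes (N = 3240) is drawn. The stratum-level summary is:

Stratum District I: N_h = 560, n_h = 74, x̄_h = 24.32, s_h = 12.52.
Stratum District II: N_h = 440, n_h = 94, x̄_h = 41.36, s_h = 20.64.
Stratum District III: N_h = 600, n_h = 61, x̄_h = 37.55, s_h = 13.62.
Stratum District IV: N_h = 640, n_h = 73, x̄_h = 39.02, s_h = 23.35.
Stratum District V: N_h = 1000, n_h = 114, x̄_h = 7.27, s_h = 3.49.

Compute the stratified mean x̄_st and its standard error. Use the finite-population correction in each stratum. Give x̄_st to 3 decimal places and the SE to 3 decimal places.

x̄_st = Σ W_h x̄_h = (560·24.32 + 440·41.36 + 600·37.55 + 640·39.02 + 1000·7.27)/3240 = 26.72543
V̂(x̄_st) = Σ W_h² (1 − n_h/N_h) s_h²/n_h, with W_h = N_h/N and N = 3240:
  stratum District I: (560/3240)²·(1 − 74/560)·12.52²/74 = 0.0549176
  stratum District II: (440/3240)²·(1 − 94/440)·20.64²/94 = 0.065725
  stratum District III: (600/3240)²·(1 − 61/600)·13.62²/61 = 0.0936859
  stratum District IV: (640/3240)²·(1 − 73/640)·23.35²/73 = 0.258181
  stratum District V: (1000/3240)²·(1 − 114/1000)·3.49²/114 = 0.00901757
V̂(x̄_st) = 0.481527
SE(x̄_st) = √0.481527 = 0.693921

x̄_st ≈ 26.725, SE ≈ 0.694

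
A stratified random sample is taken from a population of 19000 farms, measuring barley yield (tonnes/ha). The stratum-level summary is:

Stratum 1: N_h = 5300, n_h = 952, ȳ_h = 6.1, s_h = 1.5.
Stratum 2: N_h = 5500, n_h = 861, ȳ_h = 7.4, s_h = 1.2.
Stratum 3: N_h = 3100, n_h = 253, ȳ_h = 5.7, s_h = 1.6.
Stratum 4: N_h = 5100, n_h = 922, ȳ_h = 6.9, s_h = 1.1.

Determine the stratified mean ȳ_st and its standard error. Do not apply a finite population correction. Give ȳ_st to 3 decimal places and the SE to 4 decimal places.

ȳ_st = Σ W_h ȳ_h = (5300·6.1 + 5500·7.4 + 3100·5.7 + 5100·6.9)/19000 = 6.62579
V̂(ȳ_st) = Σ W_h² s_h²/n_h, with W_h = N_h/N and N = 19000:
  stratum 1: (5300/19000)²·1.5²/952 = 0.000183904
  stratum 2: (5500/19000)²·1.2²/861 = 0.000140145
  stratum 3: (3100/19000)²·1.6²/253 = 0.000269362
  stratum 4: (5100/19000)²·1.1²/922 = 9.45557e-05
V̂(ȳ_st) = 0.000687966
SE(ȳ_st) = √0.000687966 = 0.0262291

ȳ_st ≈ 6.626, SE ≈ 0.0262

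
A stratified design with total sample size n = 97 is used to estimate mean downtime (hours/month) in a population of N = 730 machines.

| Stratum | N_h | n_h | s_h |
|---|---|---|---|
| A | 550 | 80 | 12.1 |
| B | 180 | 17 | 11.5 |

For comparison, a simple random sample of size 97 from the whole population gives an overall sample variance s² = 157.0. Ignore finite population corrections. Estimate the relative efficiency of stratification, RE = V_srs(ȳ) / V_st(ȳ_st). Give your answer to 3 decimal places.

V̂(ȳ_st) = Σ W_h² s_h²/n_h, with W_h = N_h/N and N = 730:
  stratum A: (550/730)²·12.1²/80 = 1.03887
  stratum B: (180/730)²·11.5²/17 = 0.472984
V_st = 1.51185
V_srs = s²/n = 157.0/97 = 1.61856
Relative efficiency = V_srs / V_st = 1.61856/1.51185 = 1.0706

RE ≈ 1.071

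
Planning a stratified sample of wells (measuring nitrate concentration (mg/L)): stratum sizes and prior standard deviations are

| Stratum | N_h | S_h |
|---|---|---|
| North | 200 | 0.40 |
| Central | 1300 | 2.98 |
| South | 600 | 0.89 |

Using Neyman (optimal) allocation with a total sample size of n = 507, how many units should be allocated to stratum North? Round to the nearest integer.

9

Neyman allocation: n_h = n · N_h S_h / Σ N_i S_i, with n = 507.
  stratum North: N_h·S_h = 200·0.40 = 80.00
  stratum Central: N_h·S_h = 1300·2.98 = 3874.00
  stratum South: N_h·S_h = 600·0.89 = 534.00
Σ N_h S_h = 4488.00
n for stratum North = 507·80.00/4488.00 = 9.037 → 9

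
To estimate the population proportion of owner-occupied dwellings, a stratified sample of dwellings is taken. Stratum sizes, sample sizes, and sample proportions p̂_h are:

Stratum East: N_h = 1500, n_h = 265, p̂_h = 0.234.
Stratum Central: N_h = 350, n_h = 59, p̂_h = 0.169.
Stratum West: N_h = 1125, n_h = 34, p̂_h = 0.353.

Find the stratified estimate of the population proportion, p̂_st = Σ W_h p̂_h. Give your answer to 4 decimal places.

N = 2975; stratum weights W_h = N_h/N.
p̂_st = Σ W_h p̂_h = (1500·0.234 + 350·0.169 + 1125·0.353)/2975 = 0.27135

p̂_st ≈ 0.2714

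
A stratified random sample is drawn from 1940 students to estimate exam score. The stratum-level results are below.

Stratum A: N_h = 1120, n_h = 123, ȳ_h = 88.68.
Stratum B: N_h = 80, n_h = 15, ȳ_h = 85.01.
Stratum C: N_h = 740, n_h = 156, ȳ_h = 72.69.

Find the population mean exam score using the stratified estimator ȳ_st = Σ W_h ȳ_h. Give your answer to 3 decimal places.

ȳ_st ≈ 82.429

N = Σ N_h = 1940. Stratum weights W_h = N_h/N.
ȳ_st = (1120·88.68 + 80·85.01 + 740·72.69) / 1940 = 82.42938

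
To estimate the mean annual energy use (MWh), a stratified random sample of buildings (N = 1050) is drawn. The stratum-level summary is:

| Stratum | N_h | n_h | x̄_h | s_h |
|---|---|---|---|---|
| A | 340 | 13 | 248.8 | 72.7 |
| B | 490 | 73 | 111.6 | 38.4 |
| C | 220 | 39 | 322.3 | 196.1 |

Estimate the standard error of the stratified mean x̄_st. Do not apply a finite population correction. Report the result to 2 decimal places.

SE(x̄_st) ≈ 9.50

V̂(x̄_st) = Σ W_h² s_h²/n_h, with W_h = N_h/N and N = 1050:
  stratum A: (340/1050)²·72.7²/13 = 42.629
  stratum B: (490/1050)²·38.4²/73 = 4.39899
  stratum C: (220/1050)²·196.1²/39 = 43.287
V̂(x̄_st) = 90.3149
SE(x̄_st) = √90.3149 = 9.50342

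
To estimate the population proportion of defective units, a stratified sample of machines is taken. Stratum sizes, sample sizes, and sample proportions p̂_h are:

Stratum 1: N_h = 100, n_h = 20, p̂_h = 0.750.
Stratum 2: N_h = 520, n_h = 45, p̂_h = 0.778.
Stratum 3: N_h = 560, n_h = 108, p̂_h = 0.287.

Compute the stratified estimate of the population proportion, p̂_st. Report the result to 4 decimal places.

p̂_st ≈ 0.5426

N = 1180; stratum weights W_h = N_h/N.
p̂_st = Σ W_h p̂_h = (100·0.750 + 520·0.778 + 560·0.287)/1180 = 0.54261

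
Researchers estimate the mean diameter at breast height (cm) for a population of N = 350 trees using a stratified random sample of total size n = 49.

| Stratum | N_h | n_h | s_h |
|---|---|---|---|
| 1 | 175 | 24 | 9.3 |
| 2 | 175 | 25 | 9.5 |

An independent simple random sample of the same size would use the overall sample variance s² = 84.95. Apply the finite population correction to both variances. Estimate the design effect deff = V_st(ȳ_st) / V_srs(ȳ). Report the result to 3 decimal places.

V̂(ȳ_st) = Σ W_h² (1 − n_h/N_h) s_h²/n_h, with W_h = N_h/N and N = 350:
  stratum 1: (175/350)²·(1 − 24/175)·9.3²/24 = 0.77738
  stratum 2: (175/350)²·(1 − 25/175)·9.5²/25 = 0.773571
V_st = 1.55095
V_srs = (1 − 49/350)·84.95/49 = 1.49096
deff = V_st / V_srs = 1.55095/1.49096 = 1.0402

deff ≈ 1.040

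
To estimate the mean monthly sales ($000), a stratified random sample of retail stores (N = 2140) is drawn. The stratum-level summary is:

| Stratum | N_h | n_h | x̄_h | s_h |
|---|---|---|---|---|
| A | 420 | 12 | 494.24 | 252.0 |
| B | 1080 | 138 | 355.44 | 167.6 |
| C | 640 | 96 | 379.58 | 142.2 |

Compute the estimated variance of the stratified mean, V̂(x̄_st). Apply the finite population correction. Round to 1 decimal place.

V̂(x̄_st) = Σ W_h² (1 − n_h/N_h) s_h²/n_h, with W_h = N_h/N and N = 2140:
  stratum A: (420/2140)²·(1 − 12/420)·252.0²/12 = 198.017
  stratum B: (1080/2140)²·(1 − 138/1080)·167.6²/138 = 45.2185
  stratum C: (640/2140)²·(1 − 96/640)·142.2²/96 = 16.0132
V̂(x̄_st) = 259.248

V̂(x̄_st) ≈ 259.2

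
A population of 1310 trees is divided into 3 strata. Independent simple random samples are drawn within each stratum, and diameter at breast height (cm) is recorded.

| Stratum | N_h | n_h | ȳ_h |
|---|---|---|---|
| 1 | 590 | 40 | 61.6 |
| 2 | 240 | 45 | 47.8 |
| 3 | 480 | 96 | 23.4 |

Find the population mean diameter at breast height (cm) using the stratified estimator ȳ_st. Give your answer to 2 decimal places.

ȳ_st ≈ 45.07

N = Σ N_h = 1310. Stratum weights W_h = N_h/N.
ȳ_st = (590·61.6 + 240·47.8 + 480·23.4) / 1310 = 45.0748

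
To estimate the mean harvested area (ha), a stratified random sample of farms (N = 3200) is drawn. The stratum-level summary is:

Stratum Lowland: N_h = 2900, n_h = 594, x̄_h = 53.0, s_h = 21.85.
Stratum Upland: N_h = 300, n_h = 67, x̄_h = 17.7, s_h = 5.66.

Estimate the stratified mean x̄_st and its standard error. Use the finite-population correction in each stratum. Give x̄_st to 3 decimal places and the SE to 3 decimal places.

x̄_st ≈ 49.691, SE ≈ 0.727

x̄_st = Σ W_h x̄_h = (2900·53.0 + 300·17.7)/3200 = 49.69062
V̂(x̄_st) = Σ W_h² (1 − n_h/N_h) s_h²/n_h, with W_h = N_h/N and N = 3200:
  stratum Lowland: (2900/3200)²·(1 − 594/2900)·21.85²/594 = 0.524897
  stratum Upland: (300/3200)²·(1 − 67/300)·5.66²/67 = 0.00326389
V̂(x̄_st) = 0.528161
SE(x̄_st) = √0.528161 = 0.726747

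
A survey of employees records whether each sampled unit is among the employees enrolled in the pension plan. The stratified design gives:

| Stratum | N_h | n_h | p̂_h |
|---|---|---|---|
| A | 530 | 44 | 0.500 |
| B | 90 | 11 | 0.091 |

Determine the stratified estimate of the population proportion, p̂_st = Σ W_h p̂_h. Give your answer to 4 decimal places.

N = 620; stratum weights W_h = N_h/N.
p̂_st = Σ W_h p̂_h = (530·0.500 + 90·0.091)/620 = 0.44063

p̂_st ≈ 0.4406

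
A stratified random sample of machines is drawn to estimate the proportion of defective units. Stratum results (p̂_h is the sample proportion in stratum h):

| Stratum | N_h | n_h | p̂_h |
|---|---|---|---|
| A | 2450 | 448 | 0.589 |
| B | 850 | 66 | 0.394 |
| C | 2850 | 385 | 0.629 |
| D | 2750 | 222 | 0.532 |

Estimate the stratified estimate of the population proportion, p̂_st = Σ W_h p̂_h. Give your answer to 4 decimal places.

p̂_st ≈ 0.5656

N = 8900; stratum weights W_h = N_h/N.
p̂_st = Σ W_h p̂_h = (2450·0.589 + 850·0.394 + 2850·0.629 + 2750·0.532)/8900 = 0.56557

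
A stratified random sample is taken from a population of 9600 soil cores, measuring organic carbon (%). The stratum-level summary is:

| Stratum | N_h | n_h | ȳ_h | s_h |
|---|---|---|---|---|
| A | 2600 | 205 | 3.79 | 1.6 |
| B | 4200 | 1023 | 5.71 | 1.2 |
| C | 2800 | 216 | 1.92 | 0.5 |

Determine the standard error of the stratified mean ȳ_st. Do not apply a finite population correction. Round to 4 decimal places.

V̂(ȳ_st) = Σ W_h² s_h²/n_h, with W_h = N_h/N and N = 9600:
  stratum A: (2600/9600)²·1.6²/205 = 0.000915989
  stratum B: (4200/9600)²·1.2²/1023 = 0.000269428
  stratum C: (2800/9600)²·0.5²/216 = 9.846e-05
V̂(ȳ_st) = 0.00128388
SE(ȳ_st) = √0.00128388 = 0.0358312

SE(ȳ_st) ≈ 0.0358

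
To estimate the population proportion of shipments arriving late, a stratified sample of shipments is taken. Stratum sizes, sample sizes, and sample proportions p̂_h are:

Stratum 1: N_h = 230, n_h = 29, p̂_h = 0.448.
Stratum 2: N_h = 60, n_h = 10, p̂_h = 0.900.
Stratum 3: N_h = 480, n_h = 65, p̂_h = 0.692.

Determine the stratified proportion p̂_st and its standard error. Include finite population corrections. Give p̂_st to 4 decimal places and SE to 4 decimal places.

N = 770; stratum weights W_h = N_h/N.
p̂_st = Σ W_h p̂_h = (230·0.448 + 60·0.900 + 480·0.692)/770 = 0.63532
V̂(p̂_st) = Σ W_h² (1 − n_h/N_h) p̂_h(1−p̂_h)/(n_h−1):
  stratum 1: (230/770)²·(1 − 29/230)·0.448·0.552/28 = 0.000688655
  stratum 2: (60/770)²·(1 − 10/60)·0.900·0.100/9 = 5.05988e-05
  stratum 3: (480/770)²·(1 − 65/480)·0.692·0.308/64 = 0.00111888
V̂(p̂_st) = 0.00185814; SE = √V̂ = 0.0431061

p̂_st ≈ 0.6353, SE ≈ 0.0431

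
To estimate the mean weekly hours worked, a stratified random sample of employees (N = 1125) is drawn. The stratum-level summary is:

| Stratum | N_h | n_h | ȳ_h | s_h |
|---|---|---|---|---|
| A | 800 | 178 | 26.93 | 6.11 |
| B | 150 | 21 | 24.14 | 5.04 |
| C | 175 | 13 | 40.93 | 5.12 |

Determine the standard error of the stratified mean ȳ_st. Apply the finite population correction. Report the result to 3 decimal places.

V̂(ȳ_st) = Σ W_h² (1 − n_h/N_h) s_h²/n_h, with W_h = N_h/N and N = 1125:
  stratum A: (800/1125)²·(1 − 178/800)·6.11²/178 = 0.0824589
  stratum B: (150/1125)²·(1 − 21/150)·5.04²/21 = 0.0184934
  stratum C: (175/1125)²·(1 − 13/175)·5.12²/13 = 0.0451694
V̂(ȳ_st) = 0.146122
SE(ȳ_st) = √0.146122 = 0.382259

SE(ȳ_st) ≈ 0.382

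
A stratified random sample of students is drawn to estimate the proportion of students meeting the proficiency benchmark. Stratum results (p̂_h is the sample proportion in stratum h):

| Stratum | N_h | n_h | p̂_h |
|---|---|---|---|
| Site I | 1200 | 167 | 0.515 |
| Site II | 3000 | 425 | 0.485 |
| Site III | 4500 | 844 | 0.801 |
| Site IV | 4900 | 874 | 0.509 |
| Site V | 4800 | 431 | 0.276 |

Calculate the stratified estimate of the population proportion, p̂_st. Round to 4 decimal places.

p̂_st ≈ 0.5161

N = 18400; stratum weights W_h = N_h/N.
p̂_st = Σ W_h p̂_h = (1200·0.515 + 3000·0.485 + 4500·0.801 + 4900·0.509 + 4800·0.276)/18400 = 0.51611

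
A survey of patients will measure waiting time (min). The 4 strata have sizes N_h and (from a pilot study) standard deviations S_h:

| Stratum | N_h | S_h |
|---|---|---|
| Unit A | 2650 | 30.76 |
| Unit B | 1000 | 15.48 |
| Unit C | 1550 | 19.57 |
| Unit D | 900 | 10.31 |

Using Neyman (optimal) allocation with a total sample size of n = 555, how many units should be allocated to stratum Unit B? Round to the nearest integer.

63

Neyman allocation: n_h = n · N_h S_h / Σ N_i S_i, with n = 555.
  stratum Unit A: N_h·S_h = 2650·30.76 = 81514.00
  stratum Unit B: N_h·S_h = 1000·15.48 = 15480.00
  stratum Unit C: N_h·S_h = 1550·19.57 = 30333.50
  stratum Unit D: N_h·S_h = 900·10.31 = 9279.00
Σ N_h S_h = 136606.50
n for stratum Unit B = 555·15480.00/136606.50 = 62.892 → 63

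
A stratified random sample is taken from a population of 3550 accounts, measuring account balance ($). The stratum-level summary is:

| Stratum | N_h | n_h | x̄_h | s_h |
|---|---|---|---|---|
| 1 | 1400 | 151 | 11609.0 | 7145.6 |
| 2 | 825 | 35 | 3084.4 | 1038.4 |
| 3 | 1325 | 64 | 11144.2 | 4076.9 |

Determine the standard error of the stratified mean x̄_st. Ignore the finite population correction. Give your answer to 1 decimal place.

V̂(x̄_st) = Σ W_h² s_h²/n_h, with W_h = N_h/N and N = 3550:
  stratum 1: (1400/3550)²·7145.6²/151 = 52589.6
  stratum 2: (825/3550)²·1038.4²/35 = 1663.84
  stratum 3: (1325/3550)²·4076.9²/64 = 36178.9
V̂(x̄_st) = 90432.3
SE(x̄_st) = √90432.3 = 300.72

SE(x̄_st) ≈ 300.7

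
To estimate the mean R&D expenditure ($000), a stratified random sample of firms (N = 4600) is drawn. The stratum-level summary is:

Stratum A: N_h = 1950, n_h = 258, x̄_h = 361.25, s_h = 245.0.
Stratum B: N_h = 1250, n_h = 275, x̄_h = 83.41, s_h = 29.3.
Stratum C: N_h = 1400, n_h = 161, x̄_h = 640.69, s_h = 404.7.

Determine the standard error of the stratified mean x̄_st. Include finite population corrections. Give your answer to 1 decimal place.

V̂(x̄_st) = Σ W_h² (1 − n_h/N_h) s_h²/n_h, with W_h = N_h/N and N = 4600:
  stratum A: (1950/4600)²·(1 − 258/1950)·245.0²/258 = 36.277
  stratum B: (1250/4600)²·(1 − 275/1250)·29.3²/275 = 0.179805
  stratum C: (1400/4600)²·(1 − 161/1400)·404.7²/161 = 83.392
V̂(x̄_st) = 119.849
SE(x̄_st) = √119.849 = 10.9475

SE(x̄_st) ≈ 10.9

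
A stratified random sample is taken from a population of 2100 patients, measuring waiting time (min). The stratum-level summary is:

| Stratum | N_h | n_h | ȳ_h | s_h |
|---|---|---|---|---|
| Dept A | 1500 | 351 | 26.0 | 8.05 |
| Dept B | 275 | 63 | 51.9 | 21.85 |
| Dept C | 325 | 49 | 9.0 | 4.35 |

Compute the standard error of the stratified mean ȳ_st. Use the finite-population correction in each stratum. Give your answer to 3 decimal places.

V̂(ȳ_st) = Σ W_h² (1 − n_h/N_h) s_h²/n_h, with W_h = N_h/N and N = 2100:
  stratum Dept A: (1500/2100)²·(1 − 351/1500)·8.05²/351 = 0.0721535
  stratum Dept B: (275/2100)²·(1 − 63/275)·21.85²/63 = 0.100183
  stratum Dept C: (325/2100)²·(1 − 49/325)·4.35²/49 = 0.00785482
V̂(ȳ_st) = 0.180191
SE(ȳ_st) = √0.180191 = 0.424489

SE(ȳ_st) ≈ 0.424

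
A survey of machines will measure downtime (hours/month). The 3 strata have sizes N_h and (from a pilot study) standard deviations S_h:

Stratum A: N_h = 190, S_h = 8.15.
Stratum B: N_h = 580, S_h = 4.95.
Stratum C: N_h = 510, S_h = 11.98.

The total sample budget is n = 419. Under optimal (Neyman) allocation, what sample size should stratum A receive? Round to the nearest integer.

62

Neyman allocation: n_h = n · N_h S_h / Σ N_i S_i, with n = 419.
  stratum A: N_h·S_h = 190·8.15 = 1548.50
  stratum B: N_h·S_h = 580·4.95 = 2871.00
  stratum C: N_h·S_h = 510·11.98 = 6109.80
Σ N_h S_h = 10529.30
n for stratum A = 419·1548.50/10529.30 = 61.621 → 62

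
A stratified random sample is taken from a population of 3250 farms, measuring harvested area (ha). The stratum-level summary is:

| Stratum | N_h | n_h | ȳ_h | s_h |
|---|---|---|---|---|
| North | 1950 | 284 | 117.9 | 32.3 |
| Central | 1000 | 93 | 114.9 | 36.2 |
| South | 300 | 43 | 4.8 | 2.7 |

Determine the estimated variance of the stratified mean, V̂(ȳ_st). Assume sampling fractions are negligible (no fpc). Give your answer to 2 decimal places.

V̂(ȳ_st) = Σ W_h² s_h²/n_h, with W_h = N_h/N and N = 3250:
  stratum North: (1950/3250)²·32.3²/284 = 1.32248
  stratum Central: (1000/3250)²·36.2²/93 = 1.33404
  stratum South: (300/3250)²·2.7²/43 = 0.00144456
V̂(ȳ_st) = 2.65796

V̂(ȳ_st) ≈ 2.66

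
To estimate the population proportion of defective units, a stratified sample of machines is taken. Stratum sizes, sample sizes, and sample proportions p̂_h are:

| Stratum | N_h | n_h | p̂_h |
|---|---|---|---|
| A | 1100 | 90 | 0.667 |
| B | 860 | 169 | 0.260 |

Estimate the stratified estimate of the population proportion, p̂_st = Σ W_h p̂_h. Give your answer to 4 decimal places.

p̂_st ≈ 0.4884

N = 1960; stratum weights W_h = N_h/N.
p̂_st = Σ W_h p̂_h = (1100·0.667 + 860·0.260)/1960 = 0.48842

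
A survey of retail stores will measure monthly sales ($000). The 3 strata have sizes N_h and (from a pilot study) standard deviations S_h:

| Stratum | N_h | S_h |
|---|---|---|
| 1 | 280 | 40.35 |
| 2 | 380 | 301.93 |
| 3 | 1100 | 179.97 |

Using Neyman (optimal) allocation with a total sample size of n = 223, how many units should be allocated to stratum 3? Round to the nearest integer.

136

Neyman allocation: n_h = n · N_h S_h / Σ N_i S_i, with n = 223.
  stratum 1: N_h·S_h = 280·40.35 = 11298.00
  stratum 2: N_h·S_h = 380·301.93 = 114733.40
  stratum 3: N_h·S_h = 1100·179.97 = 197967.00
Σ N_h S_h = 323998.40
n for stratum 3 = 223·197967.00/323998.40 = 136.256 → 136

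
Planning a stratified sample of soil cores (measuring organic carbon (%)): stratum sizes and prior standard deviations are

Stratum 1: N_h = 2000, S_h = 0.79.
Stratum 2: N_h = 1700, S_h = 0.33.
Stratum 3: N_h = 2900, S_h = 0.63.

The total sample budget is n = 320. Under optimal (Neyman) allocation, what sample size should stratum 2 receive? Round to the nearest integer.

Neyman allocation: n_h = n · N_h S_h / Σ N_i S_i, with n = 320.
  stratum 1: N_h·S_h = 2000·0.79 = 1580.00
  stratum 2: N_h·S_h = 1700·0.33 = 561.00
  stratum 3: N_h·S_h = 2900·0.63 = 1827.00
Σ N_h S_h = 3968.00
n for stratum 2 = 320·561.00/3968.00 = 45.242 → 45

45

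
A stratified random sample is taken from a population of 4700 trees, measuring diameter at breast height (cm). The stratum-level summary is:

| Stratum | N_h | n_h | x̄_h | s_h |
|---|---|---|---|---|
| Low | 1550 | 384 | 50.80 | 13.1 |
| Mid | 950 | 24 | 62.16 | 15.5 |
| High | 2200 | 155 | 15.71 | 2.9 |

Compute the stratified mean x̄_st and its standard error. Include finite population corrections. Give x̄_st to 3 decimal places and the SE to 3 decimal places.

x̄_st = Σ W_h x̄_h = (1550·50.80 + 950·62.16 + 2200·15.71)/4700 = 36.67106
V̂(x̄_st) = Σ W_h² (1 − n_h/N_h) s_h²/n_h, with W_h = N_h/N and N = 4700:
  stratum Low: (1550/4700)²·(1 − 384/1550)·13.1²/384 = 0.0365633
  stratum Mid: (950/4700)²·(1 − 24/950)·15.5²/24 = 0.398649
  stratum High: (2200/4700)²·(1 − 155/2200)·2.9²/155 = 0.0110506
V̂(x̄_st) = 0.446263
SE(x̄_st) = √0.446263 = 0.668029

x̄_st ≈ 36.671, SE ≈ 0.668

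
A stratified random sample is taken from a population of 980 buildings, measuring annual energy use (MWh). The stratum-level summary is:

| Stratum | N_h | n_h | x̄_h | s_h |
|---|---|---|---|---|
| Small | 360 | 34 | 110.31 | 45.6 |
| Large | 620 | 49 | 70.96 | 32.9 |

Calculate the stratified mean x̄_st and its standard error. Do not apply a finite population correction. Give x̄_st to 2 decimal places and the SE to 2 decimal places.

x̄_st = Σ W_h x̄_h = (360·110.31 + 620·70.96)/980 = 85.41510
V̂(x̄_st) = Σ W_h² s_h²/n_h, with W_h = N_h/N and N = 980:
  stratum Small: (360/980)²·45.6²/34 = 8.25284
  stratum Large: (620/980)²·32.9²/49 = 8.84152
V̂(x̄_st) = 17.0944
SE(x̄_st) = √17.0944 = 4.13453

x̄_st ≈ 85.42, SE ≈ 4.13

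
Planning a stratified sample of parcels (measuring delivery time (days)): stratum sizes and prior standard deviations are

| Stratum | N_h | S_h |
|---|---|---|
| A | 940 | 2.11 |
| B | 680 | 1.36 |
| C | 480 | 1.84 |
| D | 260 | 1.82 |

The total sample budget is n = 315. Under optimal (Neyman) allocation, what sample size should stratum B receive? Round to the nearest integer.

Neyman allocation: n_h = n · N_h S_h / Σ N_i S_i, with n = 315.
  stratum A: N_h·S_h = 940·2.11 = 1983.40
  stratum B: N_h·S_h = 680·1.36 = 924.80
  stratum C: N_h·S_h = 480·1.84 = 883.20
  stratum D: N_h·S_h = 260·1.82 = 473.20
Σ N_h S_h = 4264.60
n for stratum B = 315·924.80/4264.60 = 68.309 → 68

68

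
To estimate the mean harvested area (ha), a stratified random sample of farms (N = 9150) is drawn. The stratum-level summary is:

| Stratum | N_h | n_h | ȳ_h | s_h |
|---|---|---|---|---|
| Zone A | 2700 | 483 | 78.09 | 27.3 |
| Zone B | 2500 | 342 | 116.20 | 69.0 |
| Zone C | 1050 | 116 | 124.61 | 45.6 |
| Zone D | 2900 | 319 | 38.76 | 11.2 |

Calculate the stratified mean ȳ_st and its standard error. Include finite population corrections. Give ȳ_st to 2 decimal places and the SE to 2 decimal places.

ȳ_st = Σ W_h ȳ_h = (2700·78.09 + 2500·116.20 + 1050·124.61 + 2900·38.76)/9150 = 81.37568
V̂(ȳ_st) = Σ W_h² (1 − n_h/N_h) s_h²/n_h, with W_h = N_h/N and N = 9150:
  stratum Zone A: (2700/9150)²·(1 − 483/2700)·27.3²/483 = 0.110323
  stratum Zone B: (2500/9150)²·(1 − 342/2500)·69.0²/342 = 0.89706
  stratum Zone C: (1050/9150)²·(1 − 116/1050)·45.6²/116 = 0.209974
  stratum Zone D: (2900/9150)²·(1 − 319/2900)·11.2²/319 = 0.0351552
V̂(ȳ_st) = 1.25251
SE(ȳ_st) = √1.25251 = 1.11916

ȳ_st ≈ 81.38, SE ≈ 1.12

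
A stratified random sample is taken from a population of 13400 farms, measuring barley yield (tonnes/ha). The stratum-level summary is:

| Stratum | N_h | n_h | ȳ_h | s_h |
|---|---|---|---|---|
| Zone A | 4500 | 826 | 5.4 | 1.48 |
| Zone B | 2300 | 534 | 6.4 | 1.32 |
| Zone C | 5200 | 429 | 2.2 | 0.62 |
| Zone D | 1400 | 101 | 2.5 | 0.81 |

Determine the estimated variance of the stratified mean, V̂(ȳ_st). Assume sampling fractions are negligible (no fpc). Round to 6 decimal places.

V̂(ȳ_st) = Σ W_h² s_h²/n_h, with W_h = N_h/N and N = 13400:
  stratum Zone A: (4500/13400)²·1.48²/826 = 0.00029906
  stratum Zone B: (2300/13400)²·1.32²/534 = 9.61286e-05
  stratum Zone C: (5200/13400)²·0.62²/429 = 0.000134935
  stratum Zone D: (1400/13400)²·0.81²/101 = 7.0908e-05
V̂(ȳ_st) = 0.000601031

V̂(ȳ_st) ≈ 0.000601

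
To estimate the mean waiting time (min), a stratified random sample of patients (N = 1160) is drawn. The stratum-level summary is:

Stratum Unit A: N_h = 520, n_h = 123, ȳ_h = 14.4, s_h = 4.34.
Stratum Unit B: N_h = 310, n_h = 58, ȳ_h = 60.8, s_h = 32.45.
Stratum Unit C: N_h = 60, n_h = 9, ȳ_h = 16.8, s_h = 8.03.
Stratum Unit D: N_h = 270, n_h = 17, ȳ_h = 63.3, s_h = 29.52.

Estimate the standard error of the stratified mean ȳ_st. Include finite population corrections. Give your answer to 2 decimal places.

V̂(ȳ_st) = Σ W_h² (1 − n_h/N_h) s_h²/n_h, with W_h = N_h/N and N = 1160:
  stratum Unit A: (520/1160)²·(1 − 123/520)·4.34²/123 = 0.0234937
  stratum Unit B: (310/1160)²·(1 − 58/310)·32.45²/58 = 1.05402
  stratum Unit C: (60/1160)²·(1 − 9/60)·8.03²/9 = 0.0162927
  stratum Unit D: (270/1160)²·(1 − 17/270)·29.52²/17 = 2.60227
V̂(ȳ_st) = 3.69607
SE(ȳ_st) = √3.69607 = 1.92252

SE(ȳ_st) ≈ 1.92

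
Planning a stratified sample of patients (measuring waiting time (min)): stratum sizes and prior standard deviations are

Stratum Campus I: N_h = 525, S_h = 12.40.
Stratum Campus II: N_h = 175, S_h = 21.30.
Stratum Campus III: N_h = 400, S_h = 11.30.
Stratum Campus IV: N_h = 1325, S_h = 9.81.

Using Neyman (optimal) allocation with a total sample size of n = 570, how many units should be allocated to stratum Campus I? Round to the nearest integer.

134

Neyman allocation: n_h = n · N_h S_h / Σ N_i S_i, with n = 570.
  stratum Campus I: N_h·S_h = 525·12.40 = 6510.00
  stratum Campus II: N_h·S_h = 175·21.30 = 3727.50
  stratum Campus III: N_h·S_h = 400·11.30 = 4520.00
  stratum Campus IV: N_h·S_h = 1325·9.81 = 12998.25
Σ N_h S_h = 27755.75
n for stratum Campus I = 570·6510.00/27755.75 = 133.691 → 134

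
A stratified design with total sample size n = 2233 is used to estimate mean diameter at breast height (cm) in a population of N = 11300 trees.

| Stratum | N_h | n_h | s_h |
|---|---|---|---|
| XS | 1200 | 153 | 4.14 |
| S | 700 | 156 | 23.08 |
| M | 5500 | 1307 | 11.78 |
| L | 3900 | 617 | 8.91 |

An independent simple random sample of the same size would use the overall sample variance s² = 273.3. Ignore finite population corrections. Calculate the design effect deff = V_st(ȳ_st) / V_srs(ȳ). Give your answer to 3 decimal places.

deff ≈ 0.448

V̂(ȳ_st) = Σ W_h² s_h²/n_h, with W_h = N_h/N and N = 11300:
  stratum XS: (1200/11300)²·4.14²/153 = 0.00126332
  stratum S: (700/11300)²·23.08²/156 = 0.0131035
  stratum M: (5500/11300)²·11.78²/1307 = 0.0251526
  stratum L: (3900/11300)²·8.91²/617 = 0.0153265
V_st = 0.0548459
V_srs = s²/n = 273.3/2233 = 0.122391
deff = V_st / V_srs = 0.0548459/0.122391 = 0.4481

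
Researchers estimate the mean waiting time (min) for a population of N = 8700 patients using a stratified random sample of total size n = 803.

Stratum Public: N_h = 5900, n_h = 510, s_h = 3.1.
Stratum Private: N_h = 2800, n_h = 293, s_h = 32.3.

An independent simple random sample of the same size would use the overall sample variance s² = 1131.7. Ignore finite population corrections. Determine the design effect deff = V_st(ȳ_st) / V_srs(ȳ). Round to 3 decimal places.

V̂(ȳ_st) = Σ W_h² s_h²/n_h, with W_h = N_h/N and N = 8700:
  stratum Public: (5900/8700)²·3.1²/510 = 0.008666
  stratum Private: (2800/8700)²·32.3²/293 = 0.36882
V_st = 0.377486
V_srs = s²/n = 1131.7/803 = 1.40934
deff = V_st / V_srs = 0.377486/1.40934 = 0.2678

deff ≈ 0.268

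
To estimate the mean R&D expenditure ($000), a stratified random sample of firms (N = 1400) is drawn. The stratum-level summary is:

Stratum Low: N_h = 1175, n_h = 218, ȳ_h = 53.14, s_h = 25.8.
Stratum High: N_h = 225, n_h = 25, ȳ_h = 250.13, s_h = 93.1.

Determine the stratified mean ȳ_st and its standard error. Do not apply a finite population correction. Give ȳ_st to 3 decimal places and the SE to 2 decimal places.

ȳ_st = Σ W_h ȳ_h = (1175·53.14 + 225·250.13)/1400 = 84.79911
V̂(ȳ_st) = Σ W_h² s_h²/n_h, with W_h = N_h/N and N = 1400:
  stratum Low: (1175/1400)²·25.8²/218 = 2.15081
  stratum High: (225/1400)²·93.1²/25 = 8.95506
V̂(ȳ_st) = 11.1059
SE(ȳ_st) = √11.1059 = 3.33255

ȳ_st ≈ 84.799, SE ≈ 3.33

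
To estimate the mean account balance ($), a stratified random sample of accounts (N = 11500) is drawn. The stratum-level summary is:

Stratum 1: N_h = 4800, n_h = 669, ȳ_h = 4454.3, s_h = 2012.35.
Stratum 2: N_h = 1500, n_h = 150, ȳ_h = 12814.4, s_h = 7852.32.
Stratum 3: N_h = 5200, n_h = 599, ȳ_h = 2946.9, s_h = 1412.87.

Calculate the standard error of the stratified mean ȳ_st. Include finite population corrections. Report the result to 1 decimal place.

V̂(ȳ_st) = Σ W_h² (1 − n_h/N_h) s_h²/n_h, with W_h = N_h/N and N = 11500:
  stratum 1: (4800/11500)²·(1 − 669/4800)·2012.35²/669 = 907.573
  stratum 2: (1500/11500)²·(1 − 150/1500)·7852.32²/150 = 6294.11
  stratum 3: (5200/11500)²·(1 − 599/5200)·1412.87²/599 = 602.889
V̂(ȳ_st) = 7804.57
SE(ȳ_st) = √7804.57 = 88.3435

SE(ȳ_st) ≈ 88.3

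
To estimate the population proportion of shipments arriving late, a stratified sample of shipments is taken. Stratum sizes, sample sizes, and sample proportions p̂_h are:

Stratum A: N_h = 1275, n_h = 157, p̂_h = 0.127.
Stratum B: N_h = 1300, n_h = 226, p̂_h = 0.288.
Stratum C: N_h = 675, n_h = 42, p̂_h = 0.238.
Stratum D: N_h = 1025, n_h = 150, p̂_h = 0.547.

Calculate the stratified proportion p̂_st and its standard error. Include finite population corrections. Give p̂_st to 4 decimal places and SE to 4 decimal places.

N = 4275; stratum weights W_h = N_h/N.
p̂_st = Σ W_h p̂_h = (1275·0.127 + 1300·0.288 + 675·0.238 + 1025·0.547)/4275 = 0.29419
V̂(p̂_st) = Σ W_h² (1 − n_h/N_h) p̂_h(1−p̂_h)/(n_h−1):
  stratum A: (1275/4275)²·(1 − 157/1275)·0.127·0.873/156 = 5.54336e-05
  stratum B: (1300/4275)²·(1 − 226/1300)·0.288·0.712/225 = 6.9625e-05
  stratum C: (675/4275)²·(1 − 42/675)·0.238·0.762/41 = 0.000103415
  stratum D: (1025/4275)²·(1 − 150/1025)·0.547·0.453/149 = 8.16129e-05
V̂(p̂_st) = 0.000310087; SE = √V̂ = 0.0176093

p̂_st ≈ 0.2942, SE ≈ 0.0176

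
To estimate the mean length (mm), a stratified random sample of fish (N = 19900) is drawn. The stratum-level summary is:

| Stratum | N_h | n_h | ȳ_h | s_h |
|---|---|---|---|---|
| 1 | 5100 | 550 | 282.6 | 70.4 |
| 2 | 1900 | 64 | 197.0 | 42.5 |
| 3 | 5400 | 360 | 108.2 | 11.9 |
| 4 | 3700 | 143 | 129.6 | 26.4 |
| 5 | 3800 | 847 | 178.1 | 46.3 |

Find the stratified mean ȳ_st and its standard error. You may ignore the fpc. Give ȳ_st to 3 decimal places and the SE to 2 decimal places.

ȳ_st ≈ 178.701, SE ≈ 1.07

ȳ_st = Σ W_h ȳ_h = (5100·282.6 + 1900·197.0 + 5400·108.2 + 3700·129.6 + 3800·178.1)/19900 = 178.70050
V̂(ȳ_st) = Σ W_h² s_h²/n_h, with W_h = N_h/N and N = 19900:
  stratum 1: (5100/19900)²·70.4²/550 = 0.591857
  stratum 2: (1900/19900)²·42.5²/64 = 0.257276
  stratum 3: (5400/19900)²·11.9²/360 = 0.028965
  stratum 4: (3700/19900)²·26.4²/143 = 0.168488
  stratum 5: (3800/19900)²·46.3²/847 = 0.0922868
V̂(ȳ_st) = 1.13887
SE(ȳ_st) = √1.13887 = 1.06718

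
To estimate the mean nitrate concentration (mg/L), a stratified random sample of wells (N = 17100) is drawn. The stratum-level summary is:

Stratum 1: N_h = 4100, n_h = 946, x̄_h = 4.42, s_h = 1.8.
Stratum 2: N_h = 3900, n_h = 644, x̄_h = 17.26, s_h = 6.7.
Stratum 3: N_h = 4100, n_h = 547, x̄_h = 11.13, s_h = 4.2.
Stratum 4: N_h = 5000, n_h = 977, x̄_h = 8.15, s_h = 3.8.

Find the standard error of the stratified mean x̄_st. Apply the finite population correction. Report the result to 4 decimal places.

V̂(x̄_st) = Σ W_h² (1 − n_h/N_h) s_h²/n_h, with W_h = N_h/N and N = 17100:
  stratum 1: (4100/17100)²·(1 − 946/4100)·1.8²/946 = 0.000151463
  stratum 2: (3900/17100)²·(1 − 644/3900)·6.7²/644 = 0.00302706
  stratum 3: (4100/17100)²·(1 − 547/4100)·4.2²/547 = 0.00160656
  stratum 4: (5000/17100)²·(1 − 977/5000)·3.8²/977 = 0.00101672
V̂(x̄_st) = 0.0058018
SE(x̄_st) = √0.0058018 = 0.0761696

SE(x̄_st) ≈ 0.0762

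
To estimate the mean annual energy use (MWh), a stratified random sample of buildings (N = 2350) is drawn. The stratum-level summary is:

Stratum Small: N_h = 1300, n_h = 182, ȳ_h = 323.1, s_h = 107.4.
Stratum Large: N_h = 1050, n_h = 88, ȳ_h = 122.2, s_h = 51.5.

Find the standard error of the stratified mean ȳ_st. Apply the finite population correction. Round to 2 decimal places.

V̂(ȳ_st) = Σ W_h² (1 − n_h/N_h) s_h²/n_h, with W_h = N_h/N and N = 2350:
  stratum Small: (1300/2350)²·(1 − 182/1300)·107.4²/182 = 16.6796
  stratum Large: (1050/2350)²·(1 − 88/1050)·51.5²/88 = 5.51265
V̂(ȳ_st) = 22.1923
SE(ȳ_st) = √22.1923 = 4.71087

SE(ȳ_st) ≈ 4.71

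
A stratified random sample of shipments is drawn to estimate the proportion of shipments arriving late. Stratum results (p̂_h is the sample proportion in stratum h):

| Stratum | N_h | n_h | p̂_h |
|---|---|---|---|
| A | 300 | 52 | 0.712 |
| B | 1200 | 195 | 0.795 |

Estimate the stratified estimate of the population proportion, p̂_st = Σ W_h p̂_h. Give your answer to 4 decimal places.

p̂_st ≈ 0.7784

N = 1500; stratum weights W_h = N_h/N.
p̂_st = Σ W_h p̂_h = (300·0.712 + 1200·0.795)/1500 = 0.77840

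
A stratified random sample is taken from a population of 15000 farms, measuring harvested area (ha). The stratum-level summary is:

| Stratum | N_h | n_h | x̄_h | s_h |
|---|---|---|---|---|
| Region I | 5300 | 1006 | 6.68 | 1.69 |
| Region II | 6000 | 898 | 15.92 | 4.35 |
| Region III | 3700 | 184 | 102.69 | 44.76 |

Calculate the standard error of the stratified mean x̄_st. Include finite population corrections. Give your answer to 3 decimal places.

V̂(x̄_st) = Σ W_h² (1 − n_h/N_h) s_h²/n_h, with W_h = N_h/N and N = 15000:
  stratum Region I: (5300/15000)²·(1 − 1006/5300)·1.69²/1006 = 0.000287165
  stratum Region II: (6000/15000)²·(1 − 898/6000)·4.35²/898 = 0.00286689
  stratum Region III: (3700/15000)²·(1 − 184/3700)·44.76²/184 = 0.62955
V̂(x̄_st) = 0.632704
SE(x̄_st) = √0.632704 = 0.795427

SE(x̄_st) ≈ 0.795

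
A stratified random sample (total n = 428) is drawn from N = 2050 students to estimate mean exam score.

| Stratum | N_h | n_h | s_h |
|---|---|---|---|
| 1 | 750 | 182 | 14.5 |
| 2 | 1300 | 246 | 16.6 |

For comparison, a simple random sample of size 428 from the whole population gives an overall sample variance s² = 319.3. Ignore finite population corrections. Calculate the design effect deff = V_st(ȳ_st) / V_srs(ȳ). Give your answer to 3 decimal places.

deff ≈ 0.811

V̂(ȳ_st) = Σ W_h² s_h²/n_h, with W_h = N_h/N and N = 2050:
  stratum 1: (750/2050)²·14.5²/182 = 0.154625
  stratum 2: (1300/2050)²·16.6²/246 = 0.450464
V_st = 0.605089
V_srs = s²/n = 319.3/428 = 0.746028
deff = V_st / V_srs = 0.605089/0.746028 = 0.8111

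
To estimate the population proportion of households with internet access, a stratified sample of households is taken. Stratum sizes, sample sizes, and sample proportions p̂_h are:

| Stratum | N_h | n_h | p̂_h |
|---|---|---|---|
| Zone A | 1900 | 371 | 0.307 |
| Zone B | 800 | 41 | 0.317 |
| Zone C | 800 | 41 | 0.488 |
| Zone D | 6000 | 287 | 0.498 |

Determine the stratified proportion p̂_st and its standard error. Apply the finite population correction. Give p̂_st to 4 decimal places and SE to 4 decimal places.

N = 9500; stratum weights W_h = N_h/N.
p̂_st = Σ W_h p̂_h = (1900·0.307 + 800·0.317 + 800·0.488 + 6000·0.498)/9500 = 0.44372
V̂(p̂_st) = Σ W_h² (1 − n_h/N_h) p̂_h(1−p̂_h)/(n_h−1):
  stratum Zone A: (1900/9500)²·(1 − 371/1900)·0.307·0.693/370 = 1.8509e-05
  stratum Zone B: (800/9500)²·(1 − 41/800)·0.317·0.683/40 = 3.6417e-05
  stratum Zone C: (800/9500)²·(1 − 41/800)·0.488·0.512/40 = 4.20256e-05
  stratum Zone D: (6000/9500)²·(1 − 287/6000)·0.498·0.502/286 = 0.000331998
V̂(p̂_st) = 0.00042895; SE = √V̂ = 0.0207111

p̂_st ≈ 0.4437, SE ≈ 0.0207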